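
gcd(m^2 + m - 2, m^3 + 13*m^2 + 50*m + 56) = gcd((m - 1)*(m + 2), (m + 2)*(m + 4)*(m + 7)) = m + 2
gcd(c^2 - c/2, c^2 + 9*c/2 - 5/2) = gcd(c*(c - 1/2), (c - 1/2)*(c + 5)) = c - 1/2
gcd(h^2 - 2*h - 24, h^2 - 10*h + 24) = h - 6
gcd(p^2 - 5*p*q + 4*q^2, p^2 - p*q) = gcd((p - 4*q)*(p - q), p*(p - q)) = p - q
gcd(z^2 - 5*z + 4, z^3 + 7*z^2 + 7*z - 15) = z - 1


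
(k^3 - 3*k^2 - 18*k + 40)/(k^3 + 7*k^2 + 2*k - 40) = (k - 5)/(k + 5)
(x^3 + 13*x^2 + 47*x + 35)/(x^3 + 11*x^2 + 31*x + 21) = (x + 5)/(x + 3)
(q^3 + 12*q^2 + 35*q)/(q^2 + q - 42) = q*(q + 5)/(q - 6)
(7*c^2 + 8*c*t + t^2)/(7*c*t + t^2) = (c + t)/t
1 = 1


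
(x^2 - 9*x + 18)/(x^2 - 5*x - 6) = (x - 3)/(x + 1)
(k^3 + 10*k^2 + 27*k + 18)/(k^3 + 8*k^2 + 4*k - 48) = (k^2 + 4*k + 3)/(k^2 + 2*k - 8)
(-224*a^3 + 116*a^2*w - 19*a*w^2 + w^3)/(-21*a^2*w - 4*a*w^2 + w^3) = (32*a^2 - 12*a*w + w^2)/(w*(3*a + w))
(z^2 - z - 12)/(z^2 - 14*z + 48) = (z^2 - z - 12)/(z^2 - 14*z + 48)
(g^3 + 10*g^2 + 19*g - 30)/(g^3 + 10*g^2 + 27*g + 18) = (g^2 + 4*g - 5)/(g^2 + 4*g + 3)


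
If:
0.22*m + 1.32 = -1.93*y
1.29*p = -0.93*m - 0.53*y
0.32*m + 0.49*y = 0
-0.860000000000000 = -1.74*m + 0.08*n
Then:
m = 1.27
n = 16.84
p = -0.57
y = -0.83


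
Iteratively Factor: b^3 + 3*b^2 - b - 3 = (b + 1)*(b^2 + 2*b - 3) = (b + 1)*(b + 3)*(b - 1)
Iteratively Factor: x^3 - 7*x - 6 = (x + 1)*(x^2 - x - 6) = (x + 1)*(x + 2)*(x - 3)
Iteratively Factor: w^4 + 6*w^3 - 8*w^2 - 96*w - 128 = (w - 4)*(w^3 + 10*w^2 + 32*w + 32) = (w - 4)*(w + 4)*(w^2 + 6*w + 8) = (w - 4)*(w + 4)^2*(w + 2)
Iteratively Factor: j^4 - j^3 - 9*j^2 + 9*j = (j - 1)*(j^3 - 9*j) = (j - 1)*(j + 3)*(j^2 - 3*j) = j*(j - 1)*(j + 3)*(j - 3)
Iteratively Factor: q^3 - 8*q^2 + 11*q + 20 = (q - 5)*(q^2 - 3*q - 4) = (q - 5)*(q + 1)*(q - 4)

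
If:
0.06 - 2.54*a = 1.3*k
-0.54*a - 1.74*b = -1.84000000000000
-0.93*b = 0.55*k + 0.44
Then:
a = 1.06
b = 0.73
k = -2.03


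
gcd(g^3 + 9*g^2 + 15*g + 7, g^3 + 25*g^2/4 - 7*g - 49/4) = g^2 + 8*g + 7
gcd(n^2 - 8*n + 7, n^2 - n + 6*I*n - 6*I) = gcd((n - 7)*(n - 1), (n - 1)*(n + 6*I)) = n - 1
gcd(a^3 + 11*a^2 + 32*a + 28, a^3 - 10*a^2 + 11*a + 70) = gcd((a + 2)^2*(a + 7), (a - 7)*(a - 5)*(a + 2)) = a + 2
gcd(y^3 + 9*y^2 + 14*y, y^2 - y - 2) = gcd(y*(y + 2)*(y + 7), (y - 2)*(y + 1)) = 1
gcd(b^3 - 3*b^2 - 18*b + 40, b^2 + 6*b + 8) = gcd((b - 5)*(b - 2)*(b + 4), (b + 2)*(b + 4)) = b + 4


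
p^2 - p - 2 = (p - 2)*(p + 1)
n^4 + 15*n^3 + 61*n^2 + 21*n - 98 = (n - 1)*(n + 2)*(n + 7)^2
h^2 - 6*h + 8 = (h - 4)*(h - 2)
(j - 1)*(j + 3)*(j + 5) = j^3 + 7*j^2 + 7*j - 15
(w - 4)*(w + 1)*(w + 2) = w^3 - w^2 - 10*w - 8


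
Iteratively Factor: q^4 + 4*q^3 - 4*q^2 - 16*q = (q - 2)*(q^3 + 6*q^2 + 8*q) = q*(q - 2)*(q^2 + 6*q + 8) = q*(q - 2)*(q + 2)*(q + 4)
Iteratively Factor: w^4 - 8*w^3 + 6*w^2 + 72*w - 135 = (w - 3)*(w^3 - 5*w^2 - 9*w + 45) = (w - 3)^2*(w^2 - 2*w - 15) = (w - 3)^2*(w + 3)*(w - 5)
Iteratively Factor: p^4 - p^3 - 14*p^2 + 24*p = (p + 4)*(p^3 - 5*p^2 + 6*p) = (p - 2)*(p + 4)*(p^2 - 3*p) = p*(p - 2)*(p + 4)*(p - 3)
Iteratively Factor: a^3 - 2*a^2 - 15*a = (a + 3)*(a^2 - 5*a) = (a - 5)*(a + 3)*(a)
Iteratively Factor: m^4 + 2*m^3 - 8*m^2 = (m)*(m^3 + 2*m^2 - 8*m) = m*(m - 2)*(m^2 + 4*m) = m*(m - 2)*(m + 4)*(m)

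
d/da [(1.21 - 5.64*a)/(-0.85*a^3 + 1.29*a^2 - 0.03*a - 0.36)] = (-9.588*a^3 + 10.3611*a^2 - 3.1218*a + 2.0667)/(0.7225*a^6 - 2.193*a^5 + 1.7151*a^4 + 0.5346*a^3 - 0.9279*a^2 + 0.0216*a + 0.1296)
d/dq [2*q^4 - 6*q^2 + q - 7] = 8*q^3 - 12*q + 1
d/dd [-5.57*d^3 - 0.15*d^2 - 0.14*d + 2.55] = -16.71*d^2 - 0.3*d - 0.14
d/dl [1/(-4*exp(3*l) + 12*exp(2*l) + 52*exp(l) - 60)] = (3*exp(2*l) - 6*exp(l) - 13)*exp(l)/(4*(exp(3*l) - 3*exp(2*l) - 13*exp(l) + 15)^2)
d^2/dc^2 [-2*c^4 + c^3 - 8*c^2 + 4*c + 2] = -24*c^2 + 6*c - 16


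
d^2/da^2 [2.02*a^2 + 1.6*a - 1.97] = 4.04000000000000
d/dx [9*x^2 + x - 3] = 18*x + 1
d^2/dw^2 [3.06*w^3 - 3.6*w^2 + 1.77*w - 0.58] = 18.36*w - 7.2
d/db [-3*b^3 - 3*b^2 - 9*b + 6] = -9*b^2 - 6*b - 9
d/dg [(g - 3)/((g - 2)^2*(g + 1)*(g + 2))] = (-3*g^3 + 8*g^2 + 13*g - 10)/(g^7 - 11*g^5 - 2*g^4 + 40*g^3 + 16*g^2 - 48*g - 32)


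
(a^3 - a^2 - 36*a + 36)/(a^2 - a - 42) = (a^2 - 7*a + 6)/(a - 7)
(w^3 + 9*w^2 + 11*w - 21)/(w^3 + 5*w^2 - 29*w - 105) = (w - 1)/(w - 5)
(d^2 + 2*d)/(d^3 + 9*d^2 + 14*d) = 1/(d + 7)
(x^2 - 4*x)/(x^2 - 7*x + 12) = x/(x - 3)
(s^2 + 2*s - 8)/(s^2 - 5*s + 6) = (s + 4)/(s - 3)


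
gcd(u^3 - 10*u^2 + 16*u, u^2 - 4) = u - 2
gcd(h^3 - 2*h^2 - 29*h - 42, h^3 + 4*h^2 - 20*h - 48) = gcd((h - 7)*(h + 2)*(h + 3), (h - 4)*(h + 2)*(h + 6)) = h + 2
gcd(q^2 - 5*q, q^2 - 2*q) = q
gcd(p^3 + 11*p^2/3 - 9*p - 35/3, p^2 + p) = p + 1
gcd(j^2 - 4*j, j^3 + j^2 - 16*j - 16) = j - 4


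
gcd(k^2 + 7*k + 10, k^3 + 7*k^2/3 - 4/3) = k + 2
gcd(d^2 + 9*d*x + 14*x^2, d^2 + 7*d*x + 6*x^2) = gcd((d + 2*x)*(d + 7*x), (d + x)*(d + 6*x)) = 1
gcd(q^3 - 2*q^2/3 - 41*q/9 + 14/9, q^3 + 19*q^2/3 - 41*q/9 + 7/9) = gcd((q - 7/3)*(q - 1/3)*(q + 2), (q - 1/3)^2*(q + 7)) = q - 1/3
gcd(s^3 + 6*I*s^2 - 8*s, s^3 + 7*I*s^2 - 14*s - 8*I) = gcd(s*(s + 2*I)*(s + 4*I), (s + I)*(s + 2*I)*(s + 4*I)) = s^2 + 6*I*s - 8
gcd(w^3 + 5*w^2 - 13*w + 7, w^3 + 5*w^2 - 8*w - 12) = 1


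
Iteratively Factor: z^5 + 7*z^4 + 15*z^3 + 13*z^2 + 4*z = (z + 1)*(z^4 + 6*z^3 + 9*z^2 + 4*z) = (z + 1)*(z + 4)*(z^3 + 2*z^2 + z) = z*(z + 1)*(z + 4)*(z^2 + 2*z + 1) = z*(z + 1)^2*(z + 4)*(z + 1)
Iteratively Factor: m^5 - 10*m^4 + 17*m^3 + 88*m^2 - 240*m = (m + 3)*(m^4 - 13*m^3 + 56*m^2 - 80*m) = (m - 5)*(m + 3)*(m^3 - 8*m^2 + 16*m) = (m - 5)*(m - 4)*(m + 3)*(m^2 - 4*m) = m*(m - 5)*(m - 4)*(m + 3)*(m - 4)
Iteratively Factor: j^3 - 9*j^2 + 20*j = (j - 5)*(j^2 - 4*j) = (j - 5)*(j - 4)*(j)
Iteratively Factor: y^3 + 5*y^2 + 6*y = (y + 2)*(y^2 + 3*y) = (y + 2)*(y + 3)*(y)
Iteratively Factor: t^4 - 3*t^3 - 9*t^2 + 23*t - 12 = (t - 4)*(t^3 + t^2 - 5*t + 3) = (t - 4)*(t - 1)*(t^2 + 2*t - 3) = (t - 4)*(t - 1)^2*(t + 3)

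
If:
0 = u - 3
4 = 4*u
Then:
No Solution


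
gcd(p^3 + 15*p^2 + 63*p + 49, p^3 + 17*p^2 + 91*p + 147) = p^2 + 14*p + 49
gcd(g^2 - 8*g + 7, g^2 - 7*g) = g - 7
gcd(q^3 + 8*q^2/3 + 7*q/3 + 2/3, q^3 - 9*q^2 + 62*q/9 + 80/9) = q + 2/3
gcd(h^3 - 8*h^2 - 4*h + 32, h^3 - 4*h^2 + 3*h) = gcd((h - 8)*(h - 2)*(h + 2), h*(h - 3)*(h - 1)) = 1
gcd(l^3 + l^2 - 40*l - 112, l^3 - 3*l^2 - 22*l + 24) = l + 4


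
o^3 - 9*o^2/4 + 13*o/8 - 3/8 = (o - 1)*(o - 3/4)*(o - 1/2)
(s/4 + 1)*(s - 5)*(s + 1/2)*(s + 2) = s^4/4 + 3*s^3/8 - 43*s^2/8 - 51*s/4 - 5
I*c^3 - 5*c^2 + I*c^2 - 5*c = c*(c + 5*I)*(I*c + I)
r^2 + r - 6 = (r - 2)*(r + 3)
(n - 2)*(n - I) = n^2 - 2*n - I*n + 2*I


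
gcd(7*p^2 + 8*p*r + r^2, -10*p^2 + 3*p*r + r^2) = 1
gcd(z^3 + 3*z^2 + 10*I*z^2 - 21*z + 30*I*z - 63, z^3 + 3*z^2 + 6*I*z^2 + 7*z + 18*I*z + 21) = z^2 + z*(3 + 7*I) + 21*I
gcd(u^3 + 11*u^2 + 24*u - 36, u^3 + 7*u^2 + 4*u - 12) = u^2 + 5*u - 6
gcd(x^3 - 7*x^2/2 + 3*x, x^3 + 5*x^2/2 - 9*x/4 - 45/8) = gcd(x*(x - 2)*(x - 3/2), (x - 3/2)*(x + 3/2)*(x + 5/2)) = x - 3/2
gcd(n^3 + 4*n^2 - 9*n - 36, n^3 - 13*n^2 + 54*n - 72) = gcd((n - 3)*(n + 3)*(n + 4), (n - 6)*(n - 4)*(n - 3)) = n - 3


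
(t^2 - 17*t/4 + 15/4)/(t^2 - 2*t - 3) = (t - 5/4)/(t + 1)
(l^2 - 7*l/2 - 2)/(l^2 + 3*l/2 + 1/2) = (l - 4)/(l + 1)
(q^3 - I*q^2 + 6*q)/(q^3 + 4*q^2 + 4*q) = (q^2 - I*q + 6)/(q^2 + 4*q + 4)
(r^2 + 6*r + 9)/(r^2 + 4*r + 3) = (r + 3)/(r + 1)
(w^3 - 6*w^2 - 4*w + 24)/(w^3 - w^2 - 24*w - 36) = (w - 2)/(w + 3)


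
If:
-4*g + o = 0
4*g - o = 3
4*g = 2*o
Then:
No Solution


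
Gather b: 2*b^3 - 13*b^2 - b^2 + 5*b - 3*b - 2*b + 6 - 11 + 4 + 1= 2*b^3 - 14*b^2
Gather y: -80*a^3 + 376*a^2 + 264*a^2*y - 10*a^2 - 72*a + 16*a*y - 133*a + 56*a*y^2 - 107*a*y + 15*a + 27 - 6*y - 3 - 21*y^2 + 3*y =-80*a^3 + 366*a^2 - 190*a + y^2*(56*a - 21) + y*(264*a^2 - 91*a - 3) + 24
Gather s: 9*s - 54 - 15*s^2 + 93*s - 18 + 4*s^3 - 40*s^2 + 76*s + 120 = 4*s^3 - 55*s^2 + 178*s + 48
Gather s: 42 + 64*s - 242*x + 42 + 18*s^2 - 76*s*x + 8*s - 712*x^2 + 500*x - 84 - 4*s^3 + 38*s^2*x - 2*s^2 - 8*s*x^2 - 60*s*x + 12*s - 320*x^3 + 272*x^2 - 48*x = -4*s^3 + s^2*(38*x + 16) + s*(-8*x^2 - 136*x + 84) - 320*x^3 - 440*x^2 + 210*x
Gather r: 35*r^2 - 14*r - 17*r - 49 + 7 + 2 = 35*r^2 - 31*r - 40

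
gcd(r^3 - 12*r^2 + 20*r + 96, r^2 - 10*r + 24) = r - 6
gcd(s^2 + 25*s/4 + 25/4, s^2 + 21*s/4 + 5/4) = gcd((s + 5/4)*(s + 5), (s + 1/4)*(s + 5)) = s + 5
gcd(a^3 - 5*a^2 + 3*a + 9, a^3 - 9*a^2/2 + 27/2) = a^2 - 6*a + 9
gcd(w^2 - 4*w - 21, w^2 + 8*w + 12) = 1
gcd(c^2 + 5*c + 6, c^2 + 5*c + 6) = c^2 + 5*c + 6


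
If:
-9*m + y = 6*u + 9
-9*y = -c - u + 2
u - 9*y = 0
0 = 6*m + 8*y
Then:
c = 2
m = 12/41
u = -81/41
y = -9/41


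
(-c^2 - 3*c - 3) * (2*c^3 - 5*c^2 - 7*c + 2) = -2*c^5 - c^4 + 16*c^3 + 34*c^2 + 15*c - 6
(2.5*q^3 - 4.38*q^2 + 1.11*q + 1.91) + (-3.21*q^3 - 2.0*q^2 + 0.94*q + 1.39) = -0.71*q^3 - 6.38*q^2 + 2.05*q + 3.3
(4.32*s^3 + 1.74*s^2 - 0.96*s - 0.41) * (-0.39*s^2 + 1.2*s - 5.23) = -1.6848*s^5 + 4.5054*s^4 - 20.1312*s^3 - 10.0923*s^2 + 4.5288*s + 2.1443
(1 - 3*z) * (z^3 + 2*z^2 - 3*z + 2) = -3*z^4 - 5*z^3 + 11*z^2 - 9*z + 2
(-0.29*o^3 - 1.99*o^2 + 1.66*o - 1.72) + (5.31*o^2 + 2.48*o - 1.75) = -0.29*o^3 + 3.32*o^2 + 4.14*o - 3.47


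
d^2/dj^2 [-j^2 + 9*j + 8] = -2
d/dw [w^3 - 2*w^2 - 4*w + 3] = 3*w^2 - 4*w - 4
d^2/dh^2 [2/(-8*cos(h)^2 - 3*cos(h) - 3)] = 2*(256*sin(h)^4 - 41*sin(h)^2 - 99*cos(h) + 18*cos(3*h) - 185)/(-8*sin(h)^2 + 3*cos(h) + 11)^3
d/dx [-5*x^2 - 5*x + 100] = -10*x - 5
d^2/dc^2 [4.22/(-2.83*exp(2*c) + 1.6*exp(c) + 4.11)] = (4.22*(5.66*exp(c) - 1.6)*(11.32*exp(c) - 3.2)*exp(c) + (47.7704*exp(c) - 6.752)*(-2.83*exp(2*c) + 1.6*exp(c) + 4.11))*exp(c)/(-2.83*exp(2*c) + 1.6*exp(c) + 4.11)^3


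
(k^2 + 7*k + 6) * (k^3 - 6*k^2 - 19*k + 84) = k^5 + k^4 - 55*k^3 - 85*k^2 + 474*k + 504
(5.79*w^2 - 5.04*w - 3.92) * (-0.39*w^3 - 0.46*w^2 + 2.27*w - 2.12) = -2.2581*w^5 - 0.6978*w^4 + 16.9905*w^3 - 21.9124*w^2 + 1.7864*w + 8.3104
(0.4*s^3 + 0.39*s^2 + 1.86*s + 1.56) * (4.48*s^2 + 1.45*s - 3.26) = 1.792*s^5 + 2.3272*s^4 + 7.5943*s^3 + 8.4144*s^2 - 3.8016*s - 5.0856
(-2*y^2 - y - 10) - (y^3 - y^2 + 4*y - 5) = -y^3 - y^2 - 5*y - 5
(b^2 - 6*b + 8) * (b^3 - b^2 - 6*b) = b^5 - 7*b^4 + 8*b^3 + 28*b^2 - 48*b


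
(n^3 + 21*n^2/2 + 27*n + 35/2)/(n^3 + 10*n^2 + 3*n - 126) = (2*n^2 + 7*n + 5)/(2*(n^2 + 3*n - 18))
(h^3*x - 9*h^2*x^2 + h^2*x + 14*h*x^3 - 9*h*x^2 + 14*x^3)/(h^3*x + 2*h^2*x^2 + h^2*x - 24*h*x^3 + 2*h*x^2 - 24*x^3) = (-h^2 + 9*h*x - 14*x^2)/(-h^2 - 2*h*x + 24*x^2)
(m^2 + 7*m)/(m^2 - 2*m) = (m + 7)/(m - 2)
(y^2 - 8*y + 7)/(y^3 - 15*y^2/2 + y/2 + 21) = 2*(y - 1)/(2*y^2 - y - 6)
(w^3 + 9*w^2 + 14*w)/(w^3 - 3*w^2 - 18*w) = (w^2 + 9*w + 14)/(w^2 - 3*w - 18)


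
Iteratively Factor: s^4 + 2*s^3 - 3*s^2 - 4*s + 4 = (s - 1)*(s^3 + 3*s^2 - 4) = (s - 1)^2*(s^2 + 4*s + 4) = (s - 1)^2*(s + 2)*(s + 2)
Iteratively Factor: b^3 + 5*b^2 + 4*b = (b + 4)*(b^2 + b) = b*(b + 4)*(b + 1)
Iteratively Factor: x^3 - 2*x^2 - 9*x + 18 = (x - 3)*(x^2 + x - 6) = (x - 3)*(x - 2)*(x + 3)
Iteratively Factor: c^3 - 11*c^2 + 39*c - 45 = (c - 5)*(c^2 - 6*c + 9) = (c - 5)*(c - 3)*(c - 3)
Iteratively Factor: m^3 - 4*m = (m)*(m^2 - 4) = m*(m + 2)*(m - 2)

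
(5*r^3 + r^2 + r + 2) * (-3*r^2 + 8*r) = -15*r^5 + 37*r^4 + 5*r^3 + 2*r^2 + 16*r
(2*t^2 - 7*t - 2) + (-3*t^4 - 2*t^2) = -3*t^4 - 7*t - 2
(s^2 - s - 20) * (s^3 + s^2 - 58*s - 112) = s^5 - 79*s^3 - 74*s^2 + 1272*s + 2240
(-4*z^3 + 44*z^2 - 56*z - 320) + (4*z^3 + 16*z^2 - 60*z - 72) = 60*z^2 - 116*z - 392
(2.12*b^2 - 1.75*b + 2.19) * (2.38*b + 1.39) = 5.0456*b^3 - 1.2182*b^2 + 2.7797*b + 3.0441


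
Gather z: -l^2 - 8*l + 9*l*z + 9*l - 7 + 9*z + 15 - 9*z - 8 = -l^2 + 9*l*z + l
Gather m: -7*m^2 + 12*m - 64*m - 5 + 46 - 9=-7*m^2 - 52*m + 32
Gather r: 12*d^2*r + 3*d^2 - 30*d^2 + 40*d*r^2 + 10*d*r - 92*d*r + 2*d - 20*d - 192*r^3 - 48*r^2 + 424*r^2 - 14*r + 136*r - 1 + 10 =-27*d^2 - 18*d - 192*r^3 + r^2*(40*d + 376) + r*(12*d^2 - 82*d + 122) + 9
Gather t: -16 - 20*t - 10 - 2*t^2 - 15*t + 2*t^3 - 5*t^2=2*t^3 - 7*t^2 - 35*t - 26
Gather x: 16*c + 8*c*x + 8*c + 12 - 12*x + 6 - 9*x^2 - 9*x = 24*c - 9*x^2 + x*(8*c - 21) + 18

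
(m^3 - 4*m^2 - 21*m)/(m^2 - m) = (m^2 - 4*m - 21)/(m - 1)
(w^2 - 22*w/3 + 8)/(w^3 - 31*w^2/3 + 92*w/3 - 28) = (3*w - 4)/(3*w^2 - 13*w + 14)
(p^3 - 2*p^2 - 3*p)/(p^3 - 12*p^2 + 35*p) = (p^2 - 2*p - 3)/(p^2 - 12*p + 35)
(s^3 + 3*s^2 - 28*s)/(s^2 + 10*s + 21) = s*(s - 4)/(s + 3)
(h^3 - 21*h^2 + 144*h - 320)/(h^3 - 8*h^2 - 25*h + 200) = (h - 8)/(h + 5)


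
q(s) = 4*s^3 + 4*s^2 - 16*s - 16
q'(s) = 12*s^2 + 8*s - 16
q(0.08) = -17.25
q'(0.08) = -15.28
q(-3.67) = -101.13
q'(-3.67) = 116.27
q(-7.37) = -1282.07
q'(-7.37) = 576.84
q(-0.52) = -7.16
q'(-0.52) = -16.92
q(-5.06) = -350.84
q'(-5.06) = 250.76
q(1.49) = -17.73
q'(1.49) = 22.56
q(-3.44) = -76.46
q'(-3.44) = 98.48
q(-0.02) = -15.68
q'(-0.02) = -16.16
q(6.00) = 896.00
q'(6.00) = 464.00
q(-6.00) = -640.00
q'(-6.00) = 368.00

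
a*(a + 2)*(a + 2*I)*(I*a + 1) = I*a^4 - a^3 + 2*I*a^3 - 2*a^2 + 2*I*a^2 + 4*I*a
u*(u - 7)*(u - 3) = u^3 - 10*u^2 + 21*u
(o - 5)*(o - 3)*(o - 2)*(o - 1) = o^4 - 11*o^3 + 41*o^2 - 61*o + 30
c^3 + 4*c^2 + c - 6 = (c - 1)*(c + 2)*(c + 3)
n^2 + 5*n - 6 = (n - 1)*(n + 6)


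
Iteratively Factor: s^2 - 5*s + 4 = (s - 4)*(s - 1)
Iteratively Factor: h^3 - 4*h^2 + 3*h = (h)*(h^2 - 4*h + 3) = h*(h - 3)*(h - 1)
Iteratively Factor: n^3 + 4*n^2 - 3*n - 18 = (n + 3)*(n^2 + n - 6) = (n + 3)^2*(n - 2)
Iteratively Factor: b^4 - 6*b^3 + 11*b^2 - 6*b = (b - 3)*(b^3 - 3*b^2 + 2*b) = b*(b - 3)*(b^2 - 3*b + 2) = b*(b - 3)*(b - 2)*(b - 1)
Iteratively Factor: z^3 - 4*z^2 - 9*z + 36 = (z - 4)*(z^2 - 9) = (z - 4)*(z + 3)*(z - 3)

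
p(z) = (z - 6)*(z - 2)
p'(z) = 2*z - 8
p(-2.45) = 37.60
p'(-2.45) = -12.90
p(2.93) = -2.86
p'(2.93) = -2.14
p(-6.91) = 115.03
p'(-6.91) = -21.82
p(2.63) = -2.12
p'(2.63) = -2.74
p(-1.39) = 25.05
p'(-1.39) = -10.78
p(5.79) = -0.80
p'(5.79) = 3.58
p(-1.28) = 23.88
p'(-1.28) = -10.56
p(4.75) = -3.44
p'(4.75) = 1.50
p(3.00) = -3.00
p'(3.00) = -2.00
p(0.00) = 12.00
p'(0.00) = -8.00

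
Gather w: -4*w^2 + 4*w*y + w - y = -4*w^2 + w*(4*y + 1) - y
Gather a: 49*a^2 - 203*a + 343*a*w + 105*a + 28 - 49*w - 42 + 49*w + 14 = 49*a^2 + a*(343*w - 98)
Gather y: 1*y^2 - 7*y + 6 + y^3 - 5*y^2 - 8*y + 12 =y^3 - 4*y^2 - 15*y + 18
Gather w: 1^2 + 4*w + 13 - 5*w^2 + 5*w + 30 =-5*w^2 + 9*w + 44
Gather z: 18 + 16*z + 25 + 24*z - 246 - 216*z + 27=-176*z - 176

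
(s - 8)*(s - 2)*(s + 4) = s^3 - 6*s^2 - 24*s + 64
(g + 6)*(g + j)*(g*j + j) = g^3*j + g^2*j^2 + 7*g^2*j + 7*g*j^2 + 6*g*j + 6*j^2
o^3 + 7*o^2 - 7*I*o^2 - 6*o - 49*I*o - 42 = (o + 7)*(o - 6*I)*(o - I)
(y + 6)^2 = y^2 + 12*y + 36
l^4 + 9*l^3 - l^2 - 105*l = l*(l - 3)*(l + 5)*(l + 7)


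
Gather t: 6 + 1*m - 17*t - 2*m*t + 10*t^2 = m + 10*t^2 + t*(-2*m - 17) + 6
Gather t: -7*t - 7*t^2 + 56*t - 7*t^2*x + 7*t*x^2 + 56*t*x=t^2*(-7*x - 7) + t*(7*x^2 + 56*x + 49)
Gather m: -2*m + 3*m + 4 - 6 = m - 2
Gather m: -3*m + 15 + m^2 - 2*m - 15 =m^2 - 5*m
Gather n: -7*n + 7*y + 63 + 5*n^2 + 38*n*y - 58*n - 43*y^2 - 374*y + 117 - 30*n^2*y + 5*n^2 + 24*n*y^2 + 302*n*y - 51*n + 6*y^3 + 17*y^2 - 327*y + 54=n^2*(10 - 30*y) + n*(24*y^2 + 340*y - 116) + 6*y^3 - 26*y^2 - 694*y + 234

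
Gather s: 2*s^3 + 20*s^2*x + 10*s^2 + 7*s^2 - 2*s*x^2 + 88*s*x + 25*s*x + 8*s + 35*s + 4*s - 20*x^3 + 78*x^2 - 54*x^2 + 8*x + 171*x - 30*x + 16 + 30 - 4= 2*s^3 + s^2*(20*x + 17) + s*(-2*x^2 + 113*x + 47) - 20*x^3 + 24*x^2 + 149*x + 42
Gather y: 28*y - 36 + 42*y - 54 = 70*y - 90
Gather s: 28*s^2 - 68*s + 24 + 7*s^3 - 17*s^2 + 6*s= 7*s^3 + 11*s^2 - 62*s + 24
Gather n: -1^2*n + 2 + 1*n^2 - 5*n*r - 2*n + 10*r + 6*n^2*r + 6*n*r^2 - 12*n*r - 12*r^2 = n^2*(6*r + 1) + n*(6*r^2 - 17*r - 3) - 12*r^2 + 10*r + 2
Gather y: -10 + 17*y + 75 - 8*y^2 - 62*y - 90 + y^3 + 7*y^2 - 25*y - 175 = y^3 - y^2 - 70*y - 200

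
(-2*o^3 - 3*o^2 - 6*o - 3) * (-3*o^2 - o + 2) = 6*o^5 + 11*o^4 + 17*o^3 + 9*o^2 - 9*o - 6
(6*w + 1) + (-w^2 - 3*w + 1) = -w^2 + 3*w + 2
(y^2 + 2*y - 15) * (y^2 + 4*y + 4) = y^4 + 6*y^3 - 3*y^2 - 52*y - 60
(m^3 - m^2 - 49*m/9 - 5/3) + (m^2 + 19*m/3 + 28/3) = m^3 + 8*m/9 + 23/3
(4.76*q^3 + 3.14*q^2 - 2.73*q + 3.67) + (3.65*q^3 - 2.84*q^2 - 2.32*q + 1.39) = 8.41*q^3 + 0.3*q^2 - 5.05*q + 5.06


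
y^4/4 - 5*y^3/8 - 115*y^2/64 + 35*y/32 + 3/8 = (y/4 + 1/2)*(y - 4)*(y - 3/4)*(y + 1/4)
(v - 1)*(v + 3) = v^2 + 2*v - 3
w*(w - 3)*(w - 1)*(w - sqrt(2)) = w^4 - 4*w^3 - sqrt(2)*w^3 + 3*w^2 + 4*sqrt(2)*w^2 - 3*sqrt(2)*w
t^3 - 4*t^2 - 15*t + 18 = (t - 6)*(t - 1)*(t + 3)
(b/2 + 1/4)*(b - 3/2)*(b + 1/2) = b^3/2 - b^2/4 - 5*b/8 - 3/16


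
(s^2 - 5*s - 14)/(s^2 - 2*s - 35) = (s + 2)/(s + 5)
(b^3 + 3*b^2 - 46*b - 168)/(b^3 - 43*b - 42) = (b + 4)/(b + 1)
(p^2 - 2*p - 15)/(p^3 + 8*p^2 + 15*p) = (p - 5)/(p*(p + 5))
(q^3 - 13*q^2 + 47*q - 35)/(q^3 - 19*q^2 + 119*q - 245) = (q - 1)/(q - 7)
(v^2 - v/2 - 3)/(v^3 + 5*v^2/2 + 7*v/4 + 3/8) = 4*(v - 2)/(4*v^2 + 4*v + 1)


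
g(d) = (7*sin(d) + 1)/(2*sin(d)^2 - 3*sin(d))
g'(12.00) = 0.20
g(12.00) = -1.26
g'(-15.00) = 0.03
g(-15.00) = -1.27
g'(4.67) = 0.01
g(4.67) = -1.20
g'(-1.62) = 0.01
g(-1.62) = -1.20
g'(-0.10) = 31.79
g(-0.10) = 0.94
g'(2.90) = -3.31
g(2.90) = -4.43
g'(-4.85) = -1.98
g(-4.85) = -7.86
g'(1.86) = 3.62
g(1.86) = -7.43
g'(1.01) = -4.53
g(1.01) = -6.26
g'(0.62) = -2.89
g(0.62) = -4.75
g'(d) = (-4*sin(d)*cos(d) + 3*cos(d))*(7*sin(d) + 1)/(2*sin(d)^2 - 3*sin(d))^2 + 7*cos(d)/(2*sin(d)^2 - 3*sin(d)) = (-14*cos(d) - 4/tan(d) + 3*cos(d)/sin(d)^2)/(2*sin(d) - 3)^2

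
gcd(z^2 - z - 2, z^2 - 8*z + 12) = z - 2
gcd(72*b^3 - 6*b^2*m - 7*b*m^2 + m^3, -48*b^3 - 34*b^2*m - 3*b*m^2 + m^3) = 3*b + m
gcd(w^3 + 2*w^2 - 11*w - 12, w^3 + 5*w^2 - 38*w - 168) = w + 4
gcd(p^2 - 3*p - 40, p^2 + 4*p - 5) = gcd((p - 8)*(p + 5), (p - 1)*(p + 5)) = p + 5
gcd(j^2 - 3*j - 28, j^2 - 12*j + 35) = j - 7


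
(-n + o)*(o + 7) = -n*o - 7*n + o^2 + 7*o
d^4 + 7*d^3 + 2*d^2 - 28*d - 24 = (d - 2)*(d + 1)*(d + 2)*(d + 6)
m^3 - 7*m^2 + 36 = (m - 6)*(m - 3)*(m + 2)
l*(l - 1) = l^2 - l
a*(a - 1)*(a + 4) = a^3 + 3*a^2 - 4*a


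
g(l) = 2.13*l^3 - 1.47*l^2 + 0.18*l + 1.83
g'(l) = 6.39*l^2 - 2.94*l + 0.18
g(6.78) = 599.32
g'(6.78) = 273.98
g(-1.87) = -17.58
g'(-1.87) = 28.02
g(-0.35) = 1.50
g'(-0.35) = 1.99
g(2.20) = 17.79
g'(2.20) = 24.64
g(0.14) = 1.83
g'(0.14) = -0.11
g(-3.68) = -124.89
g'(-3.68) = 97.54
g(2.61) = 30.16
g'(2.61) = 36.04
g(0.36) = 1.80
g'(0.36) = -0.05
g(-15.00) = -7520.37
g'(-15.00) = 1482.03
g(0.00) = 1.83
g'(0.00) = 0.18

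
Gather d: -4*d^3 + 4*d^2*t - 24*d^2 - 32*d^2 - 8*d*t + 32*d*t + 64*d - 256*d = -4*d^3 + d^2*(4*t - 56) + d*(24*t - 192)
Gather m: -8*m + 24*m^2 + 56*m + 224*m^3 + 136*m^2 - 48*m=224*m^3 + 160*m^2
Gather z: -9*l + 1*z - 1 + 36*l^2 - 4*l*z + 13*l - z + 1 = 36*l^2 - 4*l*z + 4*l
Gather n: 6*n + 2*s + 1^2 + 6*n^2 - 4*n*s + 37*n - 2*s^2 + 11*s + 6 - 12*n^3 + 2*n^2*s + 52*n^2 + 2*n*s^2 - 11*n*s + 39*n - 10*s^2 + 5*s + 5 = -12*n^3 + n^2*(2*s + 58) + n*(2*s^2 - 15*s + 82) - 12*s^2 + 18*s + 12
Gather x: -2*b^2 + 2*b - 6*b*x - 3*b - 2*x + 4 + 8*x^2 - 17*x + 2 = -2*b^2 - b + 8*x^2 + x*(-6*b - 19) + 6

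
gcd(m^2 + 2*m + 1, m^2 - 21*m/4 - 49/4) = 1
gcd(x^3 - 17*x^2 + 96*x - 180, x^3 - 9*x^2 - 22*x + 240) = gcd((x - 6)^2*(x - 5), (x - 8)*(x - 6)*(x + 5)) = x - 6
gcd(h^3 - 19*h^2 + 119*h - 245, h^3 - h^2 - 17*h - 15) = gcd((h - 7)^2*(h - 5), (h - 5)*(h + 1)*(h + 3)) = h - 5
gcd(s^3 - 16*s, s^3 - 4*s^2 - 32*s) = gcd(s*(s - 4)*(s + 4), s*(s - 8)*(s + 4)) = s^2 + 4*s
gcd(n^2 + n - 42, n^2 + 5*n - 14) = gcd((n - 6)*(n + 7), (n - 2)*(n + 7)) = n + 7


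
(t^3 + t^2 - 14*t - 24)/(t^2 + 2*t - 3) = (t^2 - 2*t - 8)/(t - 1)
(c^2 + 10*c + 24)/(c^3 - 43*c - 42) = (c + 4)/(c^2 - 6*c - 7)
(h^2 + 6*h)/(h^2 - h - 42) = h/(h - 7)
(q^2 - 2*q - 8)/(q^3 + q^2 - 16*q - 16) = (q + 2)/(q^2 + 5*q + 4)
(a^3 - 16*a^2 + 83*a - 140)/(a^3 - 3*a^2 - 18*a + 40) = (a^2 - 11*a + 28)/(a^2 + 2*a - 8)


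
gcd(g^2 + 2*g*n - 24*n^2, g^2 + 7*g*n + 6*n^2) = g + 6*n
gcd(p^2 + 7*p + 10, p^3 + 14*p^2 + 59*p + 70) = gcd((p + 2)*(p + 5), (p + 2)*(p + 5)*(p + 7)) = p^2 + 7*p + 10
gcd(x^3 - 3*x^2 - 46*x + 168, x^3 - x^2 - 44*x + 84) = x^2 + x - 42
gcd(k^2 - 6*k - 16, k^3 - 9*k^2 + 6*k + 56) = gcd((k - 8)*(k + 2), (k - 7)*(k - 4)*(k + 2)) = k + 2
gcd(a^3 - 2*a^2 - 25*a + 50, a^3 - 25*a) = a^2 - 25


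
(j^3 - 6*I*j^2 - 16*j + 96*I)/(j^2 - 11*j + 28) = (j^2 + j*(4 - 6*I) - 24*I)/(j - 7)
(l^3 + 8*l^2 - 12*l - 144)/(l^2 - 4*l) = l + 12 + 36/l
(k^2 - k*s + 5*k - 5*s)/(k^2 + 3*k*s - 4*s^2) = (k + 5)/(k + 4*s)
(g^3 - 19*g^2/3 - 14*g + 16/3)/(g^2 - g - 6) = (3*g^2 - 25*g + 8)/(3*(g - 3))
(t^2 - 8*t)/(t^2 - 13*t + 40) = t/(t - 5)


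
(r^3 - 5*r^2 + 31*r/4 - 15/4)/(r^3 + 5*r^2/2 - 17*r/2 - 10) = (2*r^2 - 5*r + 3)/(2*(r^2 + 5*r + 4))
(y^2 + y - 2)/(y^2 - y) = (y + 2)/y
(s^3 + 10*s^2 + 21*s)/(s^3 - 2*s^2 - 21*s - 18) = s*(s + 7)/(s^2 - 5*s - 6)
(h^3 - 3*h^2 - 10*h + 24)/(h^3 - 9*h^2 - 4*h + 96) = (h - 2)/(h - 8)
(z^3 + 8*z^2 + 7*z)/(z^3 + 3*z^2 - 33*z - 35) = z/(z - 5)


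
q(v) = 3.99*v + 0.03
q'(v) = 3.99000000000000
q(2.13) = 8.53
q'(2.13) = 3.99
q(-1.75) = -6.95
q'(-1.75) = 3.99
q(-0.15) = -0.57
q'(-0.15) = 3.99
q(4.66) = 18.62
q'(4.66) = 3.99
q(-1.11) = -4.40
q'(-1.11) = 3.99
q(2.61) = 10.44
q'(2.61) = 3.99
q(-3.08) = -12.26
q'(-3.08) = 3.99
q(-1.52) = -6.03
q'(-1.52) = 3.99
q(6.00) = 23.97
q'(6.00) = 3.99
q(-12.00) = -47.85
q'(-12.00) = 3.99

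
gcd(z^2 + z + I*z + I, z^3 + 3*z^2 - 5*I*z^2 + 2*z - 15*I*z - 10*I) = z + 1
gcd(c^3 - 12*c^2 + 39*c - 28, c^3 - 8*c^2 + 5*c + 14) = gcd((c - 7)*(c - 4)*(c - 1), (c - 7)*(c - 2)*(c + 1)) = c - 7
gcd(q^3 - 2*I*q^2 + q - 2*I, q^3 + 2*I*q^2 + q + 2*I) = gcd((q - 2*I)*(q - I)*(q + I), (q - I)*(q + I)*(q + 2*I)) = q^2 + 1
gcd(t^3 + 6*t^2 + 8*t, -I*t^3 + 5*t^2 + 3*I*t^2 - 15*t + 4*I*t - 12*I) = 1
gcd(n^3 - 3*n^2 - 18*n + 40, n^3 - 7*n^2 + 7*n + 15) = n - 5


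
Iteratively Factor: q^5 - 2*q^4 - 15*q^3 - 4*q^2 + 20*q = (q - 1)*(q^4 - q^3 - 16*q^2 - 20*q) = (q - 5)*(q - 1)*(q^3 + 4*q^2 + 4*q) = q*(q - 5)*(q - 1)*(q^2 + 4*q + 4) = q*(q - 5)*(q - 1)*(q + 2)*(q + 2)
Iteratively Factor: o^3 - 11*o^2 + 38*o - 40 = (o - 2)*(o^2 - 9*o + 20) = (o - 5)*(o - 2)*(o - 4)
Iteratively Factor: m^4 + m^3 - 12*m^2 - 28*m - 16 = (m + 2)*(m^3 - m^2 - 10*m - 8) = (m + 1)*(m + 2)*(m^2 - 2*m - 8) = (m + 1)*(m + 2)^2*(m - 4)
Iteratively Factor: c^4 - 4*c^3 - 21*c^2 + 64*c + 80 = (c + 4)*(c^3 - 8*c^2 + 11*c + 20) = (c - 4)*(c + 4)*(c^2 - 4*c - 5) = (c - 4)*(c + 1)*(c + 4)*(c - 5)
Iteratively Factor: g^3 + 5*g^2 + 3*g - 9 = (g + 3)*(g^2 + 2*g - 3) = (g + 3)^2*(g - 1)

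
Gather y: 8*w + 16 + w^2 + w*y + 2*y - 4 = w^2 + 8*w + y*(w + 2) + 12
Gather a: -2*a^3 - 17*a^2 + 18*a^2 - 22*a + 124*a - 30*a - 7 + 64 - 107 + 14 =-2*a^3 + a^2 + 72*a - 36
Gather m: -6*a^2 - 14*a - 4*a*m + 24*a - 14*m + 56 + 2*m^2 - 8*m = -6*a^2 + 10*a + 2*m^2 + m*(-4*a - 22) + 56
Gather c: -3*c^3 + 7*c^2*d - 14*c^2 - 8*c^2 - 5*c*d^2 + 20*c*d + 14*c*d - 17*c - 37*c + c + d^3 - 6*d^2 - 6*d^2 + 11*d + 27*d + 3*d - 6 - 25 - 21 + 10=-3*c^3 + c^2*(7*d - 22) + c*(-5*d^2 + 34*d - 53) + d^3 - 12*d^2 + 41*d - 42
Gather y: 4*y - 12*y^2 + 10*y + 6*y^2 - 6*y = -6*y^2 + 8*y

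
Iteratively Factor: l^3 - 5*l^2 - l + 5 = (l - 5)*(l^2 - 1) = (l - 5)*(l - 1)*(l + 1)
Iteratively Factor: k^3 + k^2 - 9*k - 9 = (k + 1)*(k^2 - 9) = (k - 3)*(k + 1)*(k + 3)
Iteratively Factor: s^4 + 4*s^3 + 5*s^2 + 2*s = (s + 1)*(s^3 + 3*s^2 + 2*s) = s*(s + 1)*(s^2 + 3*s + 2) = s*(s + 1)^2*(s + 2)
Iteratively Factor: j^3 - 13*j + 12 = (j - 1)*(j^2 + j - 12) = (j - 3)*(j - 1)*(j + 4)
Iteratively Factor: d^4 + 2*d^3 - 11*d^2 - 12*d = (d + 4)*(d^3 - 2*d^2 - 3*d) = (d + 1)*(d + 4)*(d^2 - 3*d) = (d - 3)*(d + 1)*(d + 4)*(d)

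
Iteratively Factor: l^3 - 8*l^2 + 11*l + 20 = (l + 1)*(l^2 - 9*l + 20) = (l - 5)*(l + 1)*(l - 4)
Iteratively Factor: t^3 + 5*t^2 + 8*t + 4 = (t + 2)*(t^2 + 3*t + 2) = (t + 2)^2*(t + 1)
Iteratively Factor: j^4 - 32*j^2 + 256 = (j - 4)*(j^3 + 4*j^2 - 16*j - 64) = (j - 4)^2*(j^2 + 8*j + 16) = (j - 4)^2*(j + 4)*(j + 4)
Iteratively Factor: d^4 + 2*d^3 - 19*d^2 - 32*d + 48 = (d - 4)*(d^3 + 6*d^2 + 5*d - 12) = (d - 4)*(d - 1)*(d^2 + 7*d + 12) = (d - 4)*(d - 1)*(d + 3)*(d + 4)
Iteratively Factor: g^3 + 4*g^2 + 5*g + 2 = (g + 1)*(g^2 + 3*g + 2) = (g + 1)*(g + 2)*(g + 1)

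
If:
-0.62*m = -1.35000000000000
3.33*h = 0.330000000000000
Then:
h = 0.10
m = 2.18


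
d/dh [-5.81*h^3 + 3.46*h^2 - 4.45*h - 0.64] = -17.43*h^2 + 6.92*h - 4.45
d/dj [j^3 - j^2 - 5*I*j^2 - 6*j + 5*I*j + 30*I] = 3*j^2 - 2*j - 10*I*j - 6 + 5*I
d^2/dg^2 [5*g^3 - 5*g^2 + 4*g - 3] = 30*g - 10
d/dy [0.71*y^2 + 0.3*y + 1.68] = 1.42*y + 0.3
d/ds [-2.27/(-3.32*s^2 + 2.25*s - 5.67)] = (5.1075 - 15.0728*s)/(3.32*s^2 - 2.25*s + 5.67)^2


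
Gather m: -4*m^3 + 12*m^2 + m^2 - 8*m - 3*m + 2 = -4*m^3 + 13*m^2 - 11*m + 2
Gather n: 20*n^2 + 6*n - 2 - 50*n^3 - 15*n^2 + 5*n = -50*n^3 + 5*n^2 + 11*n - 2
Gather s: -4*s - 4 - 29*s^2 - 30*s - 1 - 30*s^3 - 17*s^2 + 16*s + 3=-30*s^3 - 46*s^2 - 18*s - 2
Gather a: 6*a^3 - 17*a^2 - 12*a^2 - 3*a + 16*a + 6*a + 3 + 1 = 6*a^3 - 29*a^2 + 19*a + 4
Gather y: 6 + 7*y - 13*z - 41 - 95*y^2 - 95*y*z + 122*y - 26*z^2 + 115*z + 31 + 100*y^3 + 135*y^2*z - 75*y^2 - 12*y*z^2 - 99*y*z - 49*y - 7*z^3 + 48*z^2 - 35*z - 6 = 100*y^3 + y^2*(135*z - 170) + y*(-12*z^2 - 194*z + 80) - 7*z^3 + 22*z^2 + 67*z - 10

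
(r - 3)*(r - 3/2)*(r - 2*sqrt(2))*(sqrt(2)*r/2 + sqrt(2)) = sqrt(2)*r^4/2 - 2*r^3 - 5*sqrt(2)*r^3/4 - 9*sqrt(2)*r^2/4 + 5*r^2 + 9*sqrt(2)*r/2 + 9*r - 18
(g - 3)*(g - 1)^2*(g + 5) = g^4 - 18*g^2 + 32*g - 15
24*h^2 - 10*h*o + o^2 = (-6*h + o)*(-4*h + o)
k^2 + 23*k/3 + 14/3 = (k + 2/3)*(k + 7)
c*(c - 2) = c^2 - 2*c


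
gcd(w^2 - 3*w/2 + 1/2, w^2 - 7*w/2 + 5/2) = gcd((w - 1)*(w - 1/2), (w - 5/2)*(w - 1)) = w - 1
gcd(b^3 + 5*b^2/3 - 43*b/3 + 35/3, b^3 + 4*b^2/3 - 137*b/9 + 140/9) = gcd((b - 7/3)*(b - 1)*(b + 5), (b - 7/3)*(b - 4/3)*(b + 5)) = b^2 + 8*b/3 - 35/3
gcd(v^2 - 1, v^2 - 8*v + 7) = v - 1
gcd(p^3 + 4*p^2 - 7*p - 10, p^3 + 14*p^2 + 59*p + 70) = p + 5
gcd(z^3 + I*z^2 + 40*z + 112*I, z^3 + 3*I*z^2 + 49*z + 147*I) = z - 7*I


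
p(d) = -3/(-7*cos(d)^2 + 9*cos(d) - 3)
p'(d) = -3*(-14*sin(d)*cos(d) + 9*sin(d))/(-7*cos(d)^2 + 9*cos(d) - 3)^2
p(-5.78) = 6.15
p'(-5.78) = 19.85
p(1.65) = 0.80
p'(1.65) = -2.14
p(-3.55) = 0.17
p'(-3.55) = -0.09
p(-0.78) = 21.50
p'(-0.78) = -103.20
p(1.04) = 12.61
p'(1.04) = -87.50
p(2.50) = 0.20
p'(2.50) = -0.17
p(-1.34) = 2.29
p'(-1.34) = 9.90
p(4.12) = 0.29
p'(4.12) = 0.40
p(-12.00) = 7.69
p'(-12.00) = 29.79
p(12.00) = 7.69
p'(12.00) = -29.79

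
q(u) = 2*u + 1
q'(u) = 2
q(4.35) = 9.70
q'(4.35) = 2.00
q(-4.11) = -7.22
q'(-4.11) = 2.00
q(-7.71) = -14.42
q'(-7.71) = 2.00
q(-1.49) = -1.98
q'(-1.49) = 2.00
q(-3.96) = -6.92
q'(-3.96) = 2.00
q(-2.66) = -4.32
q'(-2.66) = 2.00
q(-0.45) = 0.10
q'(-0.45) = 2.00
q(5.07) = 11.14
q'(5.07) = 2.00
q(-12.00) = -23.00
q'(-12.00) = 2.00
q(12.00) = 25.00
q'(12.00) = 2.00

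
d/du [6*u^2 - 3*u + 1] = 12*u - 3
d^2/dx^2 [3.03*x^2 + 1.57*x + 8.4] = 6.06000000000000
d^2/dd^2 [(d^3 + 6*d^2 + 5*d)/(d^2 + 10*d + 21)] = 24*(2*d^3 + 21*d^2 + 84*d + 133)/(d^6 + 30*d^5 + 363*d^4 + 2260*d^3 + 7623*d^2 + 13230*d + 9261)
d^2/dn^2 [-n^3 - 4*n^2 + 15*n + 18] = -6*n - 8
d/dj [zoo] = 0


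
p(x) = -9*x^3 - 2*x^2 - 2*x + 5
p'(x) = -27*x^2 - 4*x - 2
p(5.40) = -1481.30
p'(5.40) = -810.92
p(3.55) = -429.95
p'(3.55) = -356.47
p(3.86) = -550.13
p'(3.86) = -419.73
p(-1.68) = 45.39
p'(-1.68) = -71.48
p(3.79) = -521.27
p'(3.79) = -404.99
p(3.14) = -299.63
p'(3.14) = -280.77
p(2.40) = -135.74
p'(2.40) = -167.12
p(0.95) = -6.42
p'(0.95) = -30.17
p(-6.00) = 1889.00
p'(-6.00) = -950.00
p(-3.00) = 236.00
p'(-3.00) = -233.00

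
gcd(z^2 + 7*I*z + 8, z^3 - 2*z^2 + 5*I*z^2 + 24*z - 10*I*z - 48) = z + 8*I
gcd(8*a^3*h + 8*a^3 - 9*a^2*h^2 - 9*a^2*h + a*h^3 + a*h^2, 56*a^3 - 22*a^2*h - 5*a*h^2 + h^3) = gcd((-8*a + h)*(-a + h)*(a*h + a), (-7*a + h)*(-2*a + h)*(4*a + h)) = 1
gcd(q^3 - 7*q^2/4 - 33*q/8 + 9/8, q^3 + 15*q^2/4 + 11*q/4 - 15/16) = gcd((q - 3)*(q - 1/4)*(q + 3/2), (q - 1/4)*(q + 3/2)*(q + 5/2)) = q^2 + 5*q/4 - 3/8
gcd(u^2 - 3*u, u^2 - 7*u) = u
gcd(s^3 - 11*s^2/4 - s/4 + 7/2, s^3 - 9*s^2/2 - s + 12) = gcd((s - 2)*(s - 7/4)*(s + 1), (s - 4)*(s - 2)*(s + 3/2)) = s - 2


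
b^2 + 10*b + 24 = (b + 4)*(b + 6)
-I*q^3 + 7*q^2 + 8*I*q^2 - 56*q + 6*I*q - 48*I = (q - 8)*(q + 6*I)*(-I*q + 1)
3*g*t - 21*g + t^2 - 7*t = (3*g + t)*(t - 7)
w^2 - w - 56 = (w - 8)*(w + 7)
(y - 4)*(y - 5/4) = y^2 - 21*y/4 + 5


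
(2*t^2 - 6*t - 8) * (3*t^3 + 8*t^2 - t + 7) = 6*t^5 - 2*t^4 - 74*t^3 - 44*t^2 - 34*t - 56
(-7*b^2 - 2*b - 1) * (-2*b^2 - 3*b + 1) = 14*b^4 + 25*b^3 + b^2 + b - 1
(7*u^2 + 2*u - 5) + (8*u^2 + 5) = 15*u^2 + 2*u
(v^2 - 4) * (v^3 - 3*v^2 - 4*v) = v^5 - 3*v^4 - 8*v^3 + 12*v^2 + 16*v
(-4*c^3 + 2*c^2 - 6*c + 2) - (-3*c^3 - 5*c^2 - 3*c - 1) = -c^3 + 7*c^2 - 3*c + 3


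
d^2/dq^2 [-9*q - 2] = 0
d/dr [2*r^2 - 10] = 4*r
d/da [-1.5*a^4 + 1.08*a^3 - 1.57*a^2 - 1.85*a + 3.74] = -6.0*a^3 + 3.24*a^2 - 3.14*a - 1.85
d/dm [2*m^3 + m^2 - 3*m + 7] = 6*m^2 + 2*m - 3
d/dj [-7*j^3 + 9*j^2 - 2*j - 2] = -21*j^2 + 18*j - 2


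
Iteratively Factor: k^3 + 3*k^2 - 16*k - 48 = (k + 4)*(k^2 - k - 12) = (k - 4)*(k + 4)*(k + 3)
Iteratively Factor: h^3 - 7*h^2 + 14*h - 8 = (h - 2)*(h^2 - 5*h + 4) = (h - 4)*(h - 2)*(h - 1)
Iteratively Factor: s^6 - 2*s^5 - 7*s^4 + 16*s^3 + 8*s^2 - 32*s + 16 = (s + 2)*(s^5 - 4*s^4 + s^3 + 14*s^2 - 20*s + 8) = (s + 2)^2*(s^4 - 6*s^3 + 13*s^2 - 12*s + 4) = (s - 2)*(s + 2)^2*(s^3 - 4*s^2 + 5*s - 2) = (s - 2)^2*(s + 2)^2*(s^2 - 2*s + 1) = (s - 2)^2*(s - 1)*(s + 2)^2*(s - 1)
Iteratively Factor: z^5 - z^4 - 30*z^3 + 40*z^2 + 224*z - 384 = (z - 3)*(z^4 + 2*z^3 - 24*z^2 - 32*z + 128) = (z - 3)*(z + 4)*(z^3 - 2*z^2 - 16*z + 32) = (z - 4)*(z - 3)*(z + 4)*(z^2 + 2*z - 8) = (z - 4)*(z - 3)*(z - 2)*(z + 4)*(z + 4)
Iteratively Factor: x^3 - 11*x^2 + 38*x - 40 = (x - 2)*(x^2 - 9*x + 20) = (x - 5)*(x - 2)*(x - 4)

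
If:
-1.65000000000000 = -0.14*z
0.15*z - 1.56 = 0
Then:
No Solution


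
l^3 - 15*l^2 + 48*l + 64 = (l - 8)^2*(l + 1)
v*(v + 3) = v^2 + 3*v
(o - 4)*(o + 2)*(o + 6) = o^3 + 4*o^2 - 20*o - 48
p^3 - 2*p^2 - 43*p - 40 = (p - 8)*(p + 1)*(p + 5)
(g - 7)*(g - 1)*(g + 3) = g^3 - 5*g^2 - 17*g + 21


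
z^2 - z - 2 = (z - 2)*(z + 1)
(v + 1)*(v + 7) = v^2 + 8*v + 7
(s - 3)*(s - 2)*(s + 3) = s^3 - 2*s^2 - 9*s + 18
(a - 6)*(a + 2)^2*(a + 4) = a^4 + 2*a^3 - 28*a^2 - 104*a - 96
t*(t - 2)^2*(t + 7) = t^4 + 3*t^3 - 24*t^2 + 28*t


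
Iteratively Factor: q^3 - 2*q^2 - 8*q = (q)*(q^2 - 2*q - 8) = q*(q - 4)*(q + 2)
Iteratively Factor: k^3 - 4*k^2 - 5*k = (k + 1)*(k^2 - 5*k) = (k - 5)*(k + 1)*(k)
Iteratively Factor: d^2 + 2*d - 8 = (d + 4)*(d - 2)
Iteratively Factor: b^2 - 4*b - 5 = (b + 1)*(b - 5)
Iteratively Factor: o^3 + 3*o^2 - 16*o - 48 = (o + 3)*(o^2 - 16) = (o + 3)*(o + 4)*(o - 4)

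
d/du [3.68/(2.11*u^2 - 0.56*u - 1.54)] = (2.0608 - 15.5296*u)/(-2.11*u^2 + 0.56*u + 1.54)^2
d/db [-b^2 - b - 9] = -2*b - 1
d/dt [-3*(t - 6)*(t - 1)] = 21 - 6*t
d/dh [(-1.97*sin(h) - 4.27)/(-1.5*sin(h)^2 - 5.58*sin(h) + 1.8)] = (-12.81*sin(h) + 1.4775*cos(2*h) - 28.8501)*cos(h)/(1.5*sin(h)^2 + 5.58*sin(h) - 1.8)^2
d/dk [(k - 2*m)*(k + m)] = 2*k - m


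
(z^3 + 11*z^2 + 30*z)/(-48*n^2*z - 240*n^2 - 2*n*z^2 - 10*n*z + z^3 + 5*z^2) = z*(z + 6)/(-48*n^2 - 2*n*z + z^2)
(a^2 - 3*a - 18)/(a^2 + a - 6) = (a - 6)/(a - 2)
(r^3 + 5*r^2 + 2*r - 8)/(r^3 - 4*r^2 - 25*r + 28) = (r + 2)/(r - 7)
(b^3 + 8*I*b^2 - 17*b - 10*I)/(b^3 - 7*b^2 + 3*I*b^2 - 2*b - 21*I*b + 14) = (b + 5*I)/(b - 7)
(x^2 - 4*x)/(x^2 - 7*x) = (x - 4)/(x - 7)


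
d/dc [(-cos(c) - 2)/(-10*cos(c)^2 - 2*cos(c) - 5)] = (10*cos(c)^2 + 40*cos(c) - 1)*sin(c)/(-10*sin(c)^2 + 2*cos(c) + 15)^2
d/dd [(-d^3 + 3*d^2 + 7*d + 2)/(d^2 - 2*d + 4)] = (-d^4 + 4*d^3 - 25*d^2 + 20*d + 32)/(d^4 - 4*d^3 + 12*d^2 - 16*d + 16)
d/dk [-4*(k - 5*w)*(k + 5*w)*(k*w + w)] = 4*w*(-3*k^2 - 2*k + 25*w^2)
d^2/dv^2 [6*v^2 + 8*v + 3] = 12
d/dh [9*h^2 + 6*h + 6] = 18*h + 6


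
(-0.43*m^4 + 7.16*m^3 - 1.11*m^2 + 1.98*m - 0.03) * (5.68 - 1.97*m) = 0.8471*m^5 - 16.5476*m^4 + 42.8555*m^3 - 10.2054*m^2 + 11.3055*m - 0.1704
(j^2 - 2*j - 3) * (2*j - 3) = 2*j^3 - 7*j^2 + 9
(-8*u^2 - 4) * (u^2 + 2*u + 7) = -8*u^4 - 16*u^3 - 60*u^2 - 8*u - 28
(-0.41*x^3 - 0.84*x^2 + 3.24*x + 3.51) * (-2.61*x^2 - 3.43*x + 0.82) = 1.0701*x^5 + 3.5987*x^4 - 5.9114*x^3 - 20.9631*x^2 - 9.3825*x + 2.8782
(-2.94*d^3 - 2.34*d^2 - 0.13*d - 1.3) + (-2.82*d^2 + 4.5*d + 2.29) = -2.94*d^3 - 5.16*d^2 + 4.37*d + 0.99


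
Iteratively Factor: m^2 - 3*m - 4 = (m - 4)*(m + 1)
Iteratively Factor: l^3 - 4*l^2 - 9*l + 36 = (l + 3)*(l^2 - 7*l + 12) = (l - 3)*(l + 3)*(l - 4)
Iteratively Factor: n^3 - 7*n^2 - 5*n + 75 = (n - 5)*(n^2 - 2*n - 15) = (n - 5)^2*(n + 3)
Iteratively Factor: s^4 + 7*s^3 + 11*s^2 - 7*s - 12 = (s + 3)*(s^3 + 4*s^2 - s - 4) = (s + 1)*(s + 3)*(s^2 + 3*s - 4) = (s + 1)*(s + 3)*(s + 4)*(s - 1)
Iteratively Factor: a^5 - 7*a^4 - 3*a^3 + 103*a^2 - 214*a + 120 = (a + 4)*(a^4 - 11*a^3 + 41*a^2 - 61*a + 30) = (a - 1)*(a + 4)*(a^3 - 10*a^2 + 31*a - 30) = (a - 3)*(a - 1)*(a + 4)*(a^2 - 7*a + 10) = (a - 5)*(a - 3)*(a - 1)*(a + 4)*(a - 2)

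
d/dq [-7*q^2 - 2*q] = -14*q - 2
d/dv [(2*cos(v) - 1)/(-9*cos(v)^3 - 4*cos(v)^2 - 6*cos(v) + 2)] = 16*(-36*cos(v)^3 + 19*cos(v)^2 + 8*cos(v) + 2)*sin(v)/(51*cos(v) + 8*cos(2*v) + 9*cos(3*v))^2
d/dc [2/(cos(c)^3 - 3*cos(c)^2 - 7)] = 6*(cos(c) - 2)*sin(c)*cos(c)/(-cos(c)^3 + 3*cos(c)^2 + 7)^2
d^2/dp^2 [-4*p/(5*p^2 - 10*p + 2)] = 40*(-20*p*(p - 1)^2 + (3*p - 2)*(5*p^2 - 10*p + 2))/(5*p^2 - 10*p + 2)^3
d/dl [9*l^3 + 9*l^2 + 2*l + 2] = 27*l^2 + 18*l + 2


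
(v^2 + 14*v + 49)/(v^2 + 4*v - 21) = (v + 7)/(v - 3)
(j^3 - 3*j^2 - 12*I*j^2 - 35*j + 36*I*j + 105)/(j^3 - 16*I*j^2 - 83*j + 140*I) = (j - 3)/(j - 4*I)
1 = 1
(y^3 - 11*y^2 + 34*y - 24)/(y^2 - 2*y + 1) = (y^2 - 10*y + 24)/(y - 1)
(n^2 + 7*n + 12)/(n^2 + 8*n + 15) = (n + 4)/(n + 5)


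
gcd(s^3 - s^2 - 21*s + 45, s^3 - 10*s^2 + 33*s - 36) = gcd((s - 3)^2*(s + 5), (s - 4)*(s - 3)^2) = s^2 - 6*s + 9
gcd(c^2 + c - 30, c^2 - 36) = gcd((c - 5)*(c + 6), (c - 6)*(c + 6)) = c + 6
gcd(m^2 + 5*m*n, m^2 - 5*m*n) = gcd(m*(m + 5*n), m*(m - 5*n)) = m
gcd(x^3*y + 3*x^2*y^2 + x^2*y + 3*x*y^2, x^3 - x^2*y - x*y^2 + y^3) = 1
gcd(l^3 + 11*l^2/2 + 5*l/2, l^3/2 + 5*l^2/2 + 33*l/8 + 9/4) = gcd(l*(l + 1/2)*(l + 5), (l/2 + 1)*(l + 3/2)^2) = 1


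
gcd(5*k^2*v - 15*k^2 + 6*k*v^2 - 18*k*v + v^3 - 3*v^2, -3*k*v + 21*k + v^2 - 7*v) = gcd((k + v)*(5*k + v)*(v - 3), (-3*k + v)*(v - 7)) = 1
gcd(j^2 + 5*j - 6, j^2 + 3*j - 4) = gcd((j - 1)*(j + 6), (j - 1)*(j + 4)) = j - 1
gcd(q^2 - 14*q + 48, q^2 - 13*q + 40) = q - 8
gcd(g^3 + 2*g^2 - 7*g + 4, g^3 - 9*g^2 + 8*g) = g - 1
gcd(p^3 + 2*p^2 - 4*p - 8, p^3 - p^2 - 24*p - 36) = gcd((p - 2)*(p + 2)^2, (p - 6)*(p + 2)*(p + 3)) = p + 2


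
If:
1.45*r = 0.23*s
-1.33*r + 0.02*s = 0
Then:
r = 0.00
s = 0.00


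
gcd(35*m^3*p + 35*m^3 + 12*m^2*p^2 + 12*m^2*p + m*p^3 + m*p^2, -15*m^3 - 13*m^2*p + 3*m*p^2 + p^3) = 5*m + p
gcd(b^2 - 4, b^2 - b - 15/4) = 1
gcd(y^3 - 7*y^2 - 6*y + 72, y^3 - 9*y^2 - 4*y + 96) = y^2 - y - 12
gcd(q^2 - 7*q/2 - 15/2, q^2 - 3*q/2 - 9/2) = q + 3/2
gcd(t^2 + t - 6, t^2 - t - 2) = t - 2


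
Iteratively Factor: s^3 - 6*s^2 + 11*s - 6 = (s - 2)*(s^2 - 4*s + 3) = (s - 3)*(s - 2)*(s - 1)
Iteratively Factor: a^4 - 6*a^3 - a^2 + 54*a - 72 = (a + 3)*(a^3 - 9*a^2 + 26*a - 24) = (a - 3)*(a + 3)*(a^2 - 6*a + 8) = (a - 3)*(a - 2)*(a + 3)*(a - 4)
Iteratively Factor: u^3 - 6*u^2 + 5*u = (u - 5)*(u^2 - u) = u*(u - 5)*(u - 1)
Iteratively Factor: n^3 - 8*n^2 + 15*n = (n)*(n^2 - 8*n + 15) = n*(n - 5)*(n - 3)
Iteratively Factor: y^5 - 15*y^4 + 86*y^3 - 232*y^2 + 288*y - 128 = (y - 1)*(y^4 - 14*y^3 + 72*y^2 - 160*y + 128) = (y - 2)*(y - 1)*(y^3 - 12*y^2 + 48*y - 64) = (y - 4)*(y - 2)*(y - 1)*(y^2 - 8*y + 16) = (y - 4)^2*(y - 2)*(y - 1)*(y - 4)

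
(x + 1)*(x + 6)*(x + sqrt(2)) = x^3 + sqrt(2)*x^2 + 7*x^2 + 6*x + 7*sqrt(2)*x + 6*sqrt(2)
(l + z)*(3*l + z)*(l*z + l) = 3*l^3*z + 3*l^3 + 4*l^2*z^2 + 4*l^2*z + l*z^3 + l*z^2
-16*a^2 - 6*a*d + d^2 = (-8*a + d)*(2*a + d)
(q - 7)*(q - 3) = q^2 - 10*q + 21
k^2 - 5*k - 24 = (k - 8)*(k + 3)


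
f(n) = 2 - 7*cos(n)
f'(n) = 7*sin(n)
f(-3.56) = 8.40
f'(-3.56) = 2.84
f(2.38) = 7.07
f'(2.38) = 4.83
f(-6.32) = -5.00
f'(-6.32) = -0.26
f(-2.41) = 7.21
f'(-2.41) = -4.68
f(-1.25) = -0.21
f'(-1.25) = -6.64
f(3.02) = 8.95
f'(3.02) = 0.85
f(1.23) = -0.34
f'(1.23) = 6.60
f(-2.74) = 8.44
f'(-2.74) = -2.74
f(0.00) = -5.00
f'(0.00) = 0.00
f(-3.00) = 8.93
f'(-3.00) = -0.99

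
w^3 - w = w*(w - 1)*(w + 1)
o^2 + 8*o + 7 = (o + 1)*(o + 7)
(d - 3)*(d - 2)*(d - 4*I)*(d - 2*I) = d^4 - 5*d^3 - 6*I*d^3 - 2*d^2 + 30*I*d^2 + 40*d - 36*I*d - 48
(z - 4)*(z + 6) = z^2 + 2*z - 24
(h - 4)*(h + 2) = h^2 - 2*h - 8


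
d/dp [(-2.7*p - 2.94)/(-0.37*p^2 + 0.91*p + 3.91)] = (0.999*p^2 - 2.457*p - (0.74*p - 0.91)*(2.7*p + 2.94) - 10.557)/(-0.37*p^2 + 0.91*p + 3.91)^2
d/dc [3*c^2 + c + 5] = 6*c + 1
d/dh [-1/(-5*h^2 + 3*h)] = (3 - 10*h)/(h^2*(5*h - 3)^2)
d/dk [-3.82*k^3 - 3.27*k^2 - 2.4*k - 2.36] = -11.46*k^2 - 6.54*k - 2.4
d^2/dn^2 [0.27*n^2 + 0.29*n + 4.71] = 0.540000000000000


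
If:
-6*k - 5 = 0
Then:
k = -5/6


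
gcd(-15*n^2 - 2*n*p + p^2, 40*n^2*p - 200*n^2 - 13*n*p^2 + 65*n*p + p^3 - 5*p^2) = -5*n + p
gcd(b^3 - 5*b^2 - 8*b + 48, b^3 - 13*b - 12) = b^2 - b - 12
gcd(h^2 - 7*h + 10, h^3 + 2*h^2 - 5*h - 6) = h - 2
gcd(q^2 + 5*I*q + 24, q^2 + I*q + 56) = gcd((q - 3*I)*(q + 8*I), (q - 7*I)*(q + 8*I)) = q + 8*I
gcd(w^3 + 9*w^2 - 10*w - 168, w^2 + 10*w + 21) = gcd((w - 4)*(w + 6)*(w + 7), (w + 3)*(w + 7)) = w + 7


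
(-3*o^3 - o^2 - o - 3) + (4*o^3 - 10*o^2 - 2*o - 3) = o^3 - 11*o^2 - 3*o - 6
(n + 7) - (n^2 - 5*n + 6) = -n^2 + 6*n + 1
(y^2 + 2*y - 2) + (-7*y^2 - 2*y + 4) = 2 - 6*y^2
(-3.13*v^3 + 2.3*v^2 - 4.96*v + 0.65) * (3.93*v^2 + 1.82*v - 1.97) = -12.3009*v^5 + 3.3424*v^4 - 9.1407*v^3 - 11.0037*v^2 + 10.9542*v - 1.2805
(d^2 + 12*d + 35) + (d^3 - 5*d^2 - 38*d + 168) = d^3 - 4*d^2 - 26*d + 203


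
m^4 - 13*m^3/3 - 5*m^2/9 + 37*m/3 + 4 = (m - 3)^2*(m + 1/3)*(m + 4/3)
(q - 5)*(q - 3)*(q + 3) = q^3 - 5*q^2 - 9*q + 45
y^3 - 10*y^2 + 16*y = y*(y - 8)*(y - 2)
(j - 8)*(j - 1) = j^2 - 9*j + 8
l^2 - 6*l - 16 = (l - 8)*(l + 2)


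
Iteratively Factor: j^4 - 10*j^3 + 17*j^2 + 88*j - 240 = (j - 4)*(j^3 - 6*j^2 - 7*j + 60) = (j - 5)*(j - 4)*(j^2 - j - 12) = (j - 5)*(j - 4)*(j + 3)*(j - 4)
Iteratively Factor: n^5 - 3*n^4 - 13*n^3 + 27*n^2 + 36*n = (n)*(n^4 - 3*n^3 - 13*n^2 + 27*n + 36) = n*(n - 3)*(n^3 - 13*n - 12) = n*(n - 4)*(n - 3)*(n^2 + 4*n + 3) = n*(n - 4)*(n - 3)*(n + 3)*(n + 1)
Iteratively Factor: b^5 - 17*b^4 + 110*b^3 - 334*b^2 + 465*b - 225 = (b - 3)*(b^4 - 14*b^3 + 68*b^2 - 130*b + 75) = (b - 3)*(b - 1)*(b^3 - 13*b^2 + 55*b - 75) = (b - 5)*(b - 3)*(b - 1)*(b^2 - 8*b + 15) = (b - 5)^2*(b - 3)*(b - 1)*(b - 3)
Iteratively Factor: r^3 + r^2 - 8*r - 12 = (r + 2)*(r^2 - r - 6) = (r - 3)*(r + 2)*(r + 2)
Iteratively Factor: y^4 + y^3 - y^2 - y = (y + 1)*(y^3 - y) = (y + 1)^2*(y^2 - y) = (y - 1)*(y + 1)^2*(y)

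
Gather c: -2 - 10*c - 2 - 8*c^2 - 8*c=-8*c^2 - 18*c - 4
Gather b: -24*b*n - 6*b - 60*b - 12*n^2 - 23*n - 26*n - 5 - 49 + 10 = b*(-24*n - 66) - 12*n^2 - 49*n - 44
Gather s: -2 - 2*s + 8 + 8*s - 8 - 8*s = -2*s - 2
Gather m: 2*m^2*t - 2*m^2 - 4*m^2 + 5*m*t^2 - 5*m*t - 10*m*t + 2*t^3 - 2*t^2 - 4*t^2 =m^2*(2*t - 6) + m*(5*t^2 - 15*t) + 2*t^3 - 6*t^2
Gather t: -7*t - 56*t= -63*t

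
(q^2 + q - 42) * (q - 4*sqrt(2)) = q^3 - 4*sqrt(2)*q^2 + q^2 - 42*q - 4*sqrt(2)*q + 168*sqrt(2)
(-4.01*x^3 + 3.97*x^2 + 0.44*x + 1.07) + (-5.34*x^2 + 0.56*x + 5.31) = -4.01*x^3 - 1.37*x^2 + 1.0*x + 6.38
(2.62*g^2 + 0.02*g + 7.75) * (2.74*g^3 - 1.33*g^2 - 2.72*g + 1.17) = 7.1788*g^5 - 3.4298*g^4 + 14.082*g^3 - 7.2965*g^2 - 21.0566*g + 9.0675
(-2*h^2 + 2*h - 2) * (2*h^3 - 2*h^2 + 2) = -4*h^5 + 8*h^4 - 8*h^3 + 4*h - 4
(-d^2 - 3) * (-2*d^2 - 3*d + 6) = 2*d^4 + 3*d^3 + 9*d - 18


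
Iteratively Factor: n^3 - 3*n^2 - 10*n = (n + 2)*(n^2 - 5*n) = n*(n + 2)*(n - 5)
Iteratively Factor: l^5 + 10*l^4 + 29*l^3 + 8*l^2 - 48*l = (l + 4)*(l^4 + 6*l^3 + 5*l^2 - 12*l) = (l + 4)^2*(l^3 + 2*l^2 - 3*l) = l*(l + 4)^2*(l^2 + 2*l - 3) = l*(l - 1)*(l + 4)^2*(l + 3)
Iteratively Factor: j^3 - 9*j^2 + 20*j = (j - 4)*(j^2 - 5*j) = (j - 5)*(j - 4)*(j)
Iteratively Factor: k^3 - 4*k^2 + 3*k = (k)*(k^2 - 4*k + 3) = k*(k - 3)*(k - 1)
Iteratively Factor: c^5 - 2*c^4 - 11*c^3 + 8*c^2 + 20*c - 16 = (c - 4)*(c^4 + 2*c^3 - 3*c^2 - 4*c + 4) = (c - 4)*(c - 1)*(c^3 + 3*c^2 - 4) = (c - 4)*(c - 1)^2*(c^2 + 4*c + 4) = (c - 4)*(c - 1)^2*(c + 2)*(c + 2)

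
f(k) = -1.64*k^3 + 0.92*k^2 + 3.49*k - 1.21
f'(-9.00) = -411.59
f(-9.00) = 1237.46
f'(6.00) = -162.59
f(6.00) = -301.39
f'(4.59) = -91.72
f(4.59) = -124.40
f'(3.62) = -54.32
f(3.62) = -54.32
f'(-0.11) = 3.23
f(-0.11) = -1.58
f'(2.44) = -21.31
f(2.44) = -11.04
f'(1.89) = -10.61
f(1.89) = -2.40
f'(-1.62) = -12.40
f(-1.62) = 2.52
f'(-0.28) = 2.59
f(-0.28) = -2.08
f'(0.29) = 3.61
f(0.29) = -0.16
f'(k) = -4.92*k^2 + 1.84*k + 3.49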